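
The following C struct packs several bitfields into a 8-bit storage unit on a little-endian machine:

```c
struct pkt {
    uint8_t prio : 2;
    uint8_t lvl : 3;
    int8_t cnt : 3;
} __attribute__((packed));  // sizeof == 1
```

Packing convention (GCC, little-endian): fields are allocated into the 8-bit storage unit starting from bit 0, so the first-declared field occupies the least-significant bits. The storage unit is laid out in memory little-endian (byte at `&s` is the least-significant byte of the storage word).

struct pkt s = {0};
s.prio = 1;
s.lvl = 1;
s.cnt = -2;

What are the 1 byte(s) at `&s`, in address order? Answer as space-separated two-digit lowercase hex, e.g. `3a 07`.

c5

prio:2 = 1 → 0x1 << 0 → word 0x01
lvl:3 = 1 → 0x1 << 2 → word 0x05
cnt:3 = -2 → 0x6 << 5 → word 0xc5
word = 0xc5 → little-endian bytes:
  [0]=0xc5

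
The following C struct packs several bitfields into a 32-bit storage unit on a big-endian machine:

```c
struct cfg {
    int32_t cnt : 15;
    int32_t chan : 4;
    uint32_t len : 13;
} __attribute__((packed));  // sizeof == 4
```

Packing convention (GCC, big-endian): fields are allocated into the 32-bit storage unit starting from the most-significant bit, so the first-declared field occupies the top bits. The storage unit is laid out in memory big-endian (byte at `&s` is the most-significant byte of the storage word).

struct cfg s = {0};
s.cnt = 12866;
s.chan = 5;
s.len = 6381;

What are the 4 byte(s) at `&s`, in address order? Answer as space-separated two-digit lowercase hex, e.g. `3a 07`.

cnt (15b) val=12866 bits=0x3242 at bit 17: 0x64840000
chan (4b) val=5 bits=0x5 at bit 13: 0x6484a000
len (13b) val=6381 bits=0x18ed at bit 0: 0x6484b8ed
word = 0x6484b8ed → big-endian bytes:
  [0]=0x64  [1]=0x84  [2]=0xb8  [3]=0xed

64 84 b8 ed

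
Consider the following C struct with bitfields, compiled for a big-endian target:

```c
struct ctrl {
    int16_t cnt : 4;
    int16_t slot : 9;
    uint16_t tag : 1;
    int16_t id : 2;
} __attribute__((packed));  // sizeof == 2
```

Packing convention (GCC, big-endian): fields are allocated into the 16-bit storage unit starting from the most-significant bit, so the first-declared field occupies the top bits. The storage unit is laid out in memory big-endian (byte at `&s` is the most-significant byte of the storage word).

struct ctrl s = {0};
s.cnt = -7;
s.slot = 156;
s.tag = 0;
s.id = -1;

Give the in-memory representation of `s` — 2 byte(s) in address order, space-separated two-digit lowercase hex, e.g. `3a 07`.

94 e3

cnt:4 = -7 → 0x9 << 12 → word 0x9000
slot:9 = 156 → 0x9c << 3 → word 0x94e0
tag:1 = 0 → 0x0 << 2 → word 0x94e0
id:2 = -1 → 0x3 << 0 → word 0x94e3
word = 0x94e3 → big-endian bytes:
  [0]=0x94  [1]=0xe3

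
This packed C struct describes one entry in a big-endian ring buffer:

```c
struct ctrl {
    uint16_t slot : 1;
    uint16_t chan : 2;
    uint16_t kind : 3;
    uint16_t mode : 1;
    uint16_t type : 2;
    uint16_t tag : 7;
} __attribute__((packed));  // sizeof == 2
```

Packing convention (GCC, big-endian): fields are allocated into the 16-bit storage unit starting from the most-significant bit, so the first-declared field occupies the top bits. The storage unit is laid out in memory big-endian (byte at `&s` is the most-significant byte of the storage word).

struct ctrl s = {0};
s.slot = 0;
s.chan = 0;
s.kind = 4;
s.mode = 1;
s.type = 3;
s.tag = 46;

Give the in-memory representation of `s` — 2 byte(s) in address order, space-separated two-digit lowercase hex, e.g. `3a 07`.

13 ae

[15+:1] slot=0 & 0x1 = 0x0; word=0x0000
[13+:2] chan=0 & 0x3 = 0x0; word=0x0000
[10+:3] kind=4 & 0x7 = 0x4; word=0x1000
[9+:1] mode=1 & 0x1 = 0x1; word=0x1200
[7+:2] type=3 & 0x3 = 0x3; word=0x1380
[0+:7] tag=46 & 0x7f = 0x2e; word=0x13ae
word = 0x13ae → big-endian bytes:
  [0]=0x13  [1]=0xae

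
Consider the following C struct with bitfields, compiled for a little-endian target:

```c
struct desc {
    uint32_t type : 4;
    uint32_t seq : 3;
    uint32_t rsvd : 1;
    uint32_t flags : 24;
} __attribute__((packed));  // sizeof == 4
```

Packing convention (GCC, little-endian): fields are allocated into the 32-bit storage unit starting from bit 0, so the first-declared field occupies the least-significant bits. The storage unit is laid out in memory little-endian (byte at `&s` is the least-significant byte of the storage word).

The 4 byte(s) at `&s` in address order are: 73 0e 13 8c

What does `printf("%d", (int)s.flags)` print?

9179918

[0]=0x73 [1]=0x0e [2]=0x13 [3]=0x8c (little-endian) → word 0x8c130e73
type [0+:4] = (word>>0) & 0xf = 3
seq [4+:3] = (word>>4) & 0x7 = 7
rsvd [7+:1] = (word>>7) & 0x1 = 0
flags [8+:24] = (word>>8) & 0xffffff = 9179918  ←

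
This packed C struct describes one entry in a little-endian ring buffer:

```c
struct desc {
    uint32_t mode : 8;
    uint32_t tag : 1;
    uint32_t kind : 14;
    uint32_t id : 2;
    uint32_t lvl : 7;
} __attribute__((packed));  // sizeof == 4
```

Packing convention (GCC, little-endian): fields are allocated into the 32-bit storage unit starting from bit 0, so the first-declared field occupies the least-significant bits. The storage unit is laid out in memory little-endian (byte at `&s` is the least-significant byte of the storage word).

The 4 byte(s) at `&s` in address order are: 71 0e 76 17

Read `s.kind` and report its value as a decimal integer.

[0]=0x71 [1]=0x0e [2]=0x76 [3]=0x17 (little-endian) → word 0x17760e71
mode:8 @ bit 0 → (0x17760e71>>0)&0xff = 0x71
tag:1 @ bit 8 → (0x17760e71>>8)&0x1 = 0x0
kind:14 @ bit 9 → (0x17760e71>>9)&0x3fff = 0x3b07  ←
id:2 @ bit 23 → (0x17760e71>>23)&0x3 = 0x2
lvl:7 @ bit 25 → (0x17760e71>>25)&0x7f = 0xb

15111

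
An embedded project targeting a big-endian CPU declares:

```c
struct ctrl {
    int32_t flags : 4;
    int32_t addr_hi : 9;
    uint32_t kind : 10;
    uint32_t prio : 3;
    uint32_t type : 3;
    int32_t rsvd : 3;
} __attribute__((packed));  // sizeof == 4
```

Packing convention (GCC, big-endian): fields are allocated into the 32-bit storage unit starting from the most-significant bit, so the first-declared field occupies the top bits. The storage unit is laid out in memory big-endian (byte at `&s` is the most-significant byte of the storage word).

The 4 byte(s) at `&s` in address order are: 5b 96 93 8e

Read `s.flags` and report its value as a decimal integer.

[0]=0x5b [1]=0x96 [2]=0x93 [3]=0x8e (big-endian) → word 0x5b96938e
flags [28+:4] = (word>>28) & 0xf = 5  ←
addr_hi [19+:9] = (word>>19) & 0x1ff = 370
kind [9+:10] = (word>>9) & 0x3ff = 841
prio [6+:3] = (word>>6) & 0x7 = 6
type [3+:3] = (word>>3) & 0x7 = 1
rsvd [0+:3] = (word>>0) & 0x7 = 6
flags signed 4b, MSB=0: value = 5

5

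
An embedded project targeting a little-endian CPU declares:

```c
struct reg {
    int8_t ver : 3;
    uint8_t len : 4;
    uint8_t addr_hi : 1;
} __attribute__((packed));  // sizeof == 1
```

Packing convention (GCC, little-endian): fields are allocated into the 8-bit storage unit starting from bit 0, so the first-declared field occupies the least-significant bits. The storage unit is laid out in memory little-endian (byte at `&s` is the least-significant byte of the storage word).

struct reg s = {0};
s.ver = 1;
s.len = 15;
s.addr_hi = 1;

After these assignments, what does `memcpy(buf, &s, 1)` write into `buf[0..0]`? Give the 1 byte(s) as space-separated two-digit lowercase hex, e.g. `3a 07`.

[0+:3] ver=1 & 0x7 = 0x1; word=0x01
[3+:4] len=15 & 0xf = 0xf; word=0x79
[7+:1] addr_hi=1 & 0x1 = 0x1; word=0xf9
word = 0xf9 → little-endian bytes:
  [0]=0xf9

f9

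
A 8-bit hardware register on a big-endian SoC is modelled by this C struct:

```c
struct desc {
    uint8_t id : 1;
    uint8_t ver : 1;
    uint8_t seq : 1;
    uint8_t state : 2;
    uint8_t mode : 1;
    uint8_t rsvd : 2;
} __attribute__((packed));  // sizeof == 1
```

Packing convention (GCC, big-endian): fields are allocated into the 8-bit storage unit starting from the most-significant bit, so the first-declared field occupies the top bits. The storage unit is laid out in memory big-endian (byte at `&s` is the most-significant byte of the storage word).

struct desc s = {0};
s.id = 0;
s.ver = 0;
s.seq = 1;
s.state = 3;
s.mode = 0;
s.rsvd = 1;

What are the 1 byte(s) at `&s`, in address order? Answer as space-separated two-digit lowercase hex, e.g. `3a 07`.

id (1b) val=0 bits=0x0 at bit 7: 0x00
ver (1b) val=0 bits=0x0 at bit 6: 0x00
seq (1b) val=1 bits=0x1 at bit 5: 0x20
state (2b) val=3 bits=0x3 at bit 3: 0x38
mode (1b) val=0 bits=0x0 at bit 2: 0x38
rsvd (2b) val=1 bits=0x1 at bit 0: 0x39
word = 0x39 → big-endian bytes:
  [0]=0x39

39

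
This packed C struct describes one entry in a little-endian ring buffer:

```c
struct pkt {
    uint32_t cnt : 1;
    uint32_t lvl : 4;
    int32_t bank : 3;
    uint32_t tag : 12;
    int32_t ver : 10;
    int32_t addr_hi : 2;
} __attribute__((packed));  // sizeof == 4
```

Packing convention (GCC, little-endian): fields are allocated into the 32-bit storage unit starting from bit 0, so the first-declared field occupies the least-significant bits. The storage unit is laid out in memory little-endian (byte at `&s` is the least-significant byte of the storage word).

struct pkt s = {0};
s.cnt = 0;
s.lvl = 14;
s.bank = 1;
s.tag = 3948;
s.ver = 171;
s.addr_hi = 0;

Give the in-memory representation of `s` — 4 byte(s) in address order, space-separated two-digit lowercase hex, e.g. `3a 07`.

cnt (1b) val=0 bits=0x0 at bit 0: 0x00000000
lvl (4b) val=14 bits=0xe at bit 1: 0x0000001c
bank (3b) val=1 bits=0x1 at bit 5: 0x0000003c
tag (12b) val=3948 bits=0xf6c at bit 8: 0x000f6c3c
ver (10b) val=171 bits=0xab at bit 20: 0x0abf6c3c
addr_hi (2b) val=0 bits=0x0 at bit 30: 0x0abf6c3c
word = 0x0abf6c3c → little-endian bytes:
  [0]=0x3c  [1]=0x6c  [2]=0xbf  [3]=0x0a

3c 6c bf 0a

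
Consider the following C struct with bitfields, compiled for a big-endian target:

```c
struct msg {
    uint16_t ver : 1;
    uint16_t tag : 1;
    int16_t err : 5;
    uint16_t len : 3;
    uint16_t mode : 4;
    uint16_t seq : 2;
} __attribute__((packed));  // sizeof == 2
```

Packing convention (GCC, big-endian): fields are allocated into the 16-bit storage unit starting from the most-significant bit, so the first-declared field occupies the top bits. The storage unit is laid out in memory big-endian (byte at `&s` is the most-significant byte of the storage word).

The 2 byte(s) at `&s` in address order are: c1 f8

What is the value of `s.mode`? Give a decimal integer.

14

[0]=0xc1 [1]=0xf8 (big-endian) → word 0xc1f8
ver:1 @ bit 15 → (0xc1f8>>15)&0x1 = 0x1
tag:1 @ bit 14 → (0xc1f8>>14)&0x1 = 0x1
err:5 @ bit 9 → (0xc1f8>>9)&0x1f = 0x0
len:3 @ bit 6 → (0xc1f8>>6)&0x7 = 0x7
mode:4 @ bit 2 → (0xc1f8>>2)&0xf = 0xe  ←
seq:2 @ bit 0 → (0xc1f8>>0)&0x3 = 0x0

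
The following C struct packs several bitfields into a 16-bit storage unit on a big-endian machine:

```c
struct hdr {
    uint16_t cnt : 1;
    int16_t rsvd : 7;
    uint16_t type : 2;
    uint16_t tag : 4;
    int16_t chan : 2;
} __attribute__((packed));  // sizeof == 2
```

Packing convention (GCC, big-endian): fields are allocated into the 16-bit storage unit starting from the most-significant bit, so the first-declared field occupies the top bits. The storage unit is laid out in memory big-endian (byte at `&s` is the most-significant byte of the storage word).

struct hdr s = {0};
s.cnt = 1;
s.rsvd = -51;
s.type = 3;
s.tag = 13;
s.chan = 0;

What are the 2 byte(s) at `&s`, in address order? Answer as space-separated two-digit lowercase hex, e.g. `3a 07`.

cd f4

cnt:1 = 1 → 0x1 << 15 → word 0x8000
rsvd:7 = -51 → 0x4d << 8 → word 0xcd00
type:2 = 3 → 0x3 << 6 → word 0xcdc0
tag:4 = 13 → 0xd << 2 → word 0xcdf4
chan:2 = 0 → 0x0 << 0 → word 0xcdf4
word = 0xcdf4 → big-endian bytes:
  [0]=0xcd  [1]=0xf4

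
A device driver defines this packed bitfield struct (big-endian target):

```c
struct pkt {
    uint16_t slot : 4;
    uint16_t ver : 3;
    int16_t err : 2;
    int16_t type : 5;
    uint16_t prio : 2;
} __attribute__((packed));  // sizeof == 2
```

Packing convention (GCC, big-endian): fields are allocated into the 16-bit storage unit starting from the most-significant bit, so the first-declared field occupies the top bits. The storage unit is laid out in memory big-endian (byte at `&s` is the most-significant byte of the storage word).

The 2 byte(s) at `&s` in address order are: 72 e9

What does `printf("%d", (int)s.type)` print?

[0]=0x72 [1]=0xe9 (big-endian) → word 0x72e9
slot:4 @ bit 12 → (0x72e9>>12)&0xf = 0x7
ver:3 @ bit 9 → (0x72e9>>9)&0x7 = 0x1
err:2 @ bit 7 → (0x72e9>>7)&0x3 = 0x1
type:5 @ bit 2 → (0x72e9>>2)&0x1f = 0x1a  ←
prio:2 @ bit 0 → (0x72e9>>0)&0x3 = 0x1
type signed 5b, MSB=1: 26 - 32 = -6

-6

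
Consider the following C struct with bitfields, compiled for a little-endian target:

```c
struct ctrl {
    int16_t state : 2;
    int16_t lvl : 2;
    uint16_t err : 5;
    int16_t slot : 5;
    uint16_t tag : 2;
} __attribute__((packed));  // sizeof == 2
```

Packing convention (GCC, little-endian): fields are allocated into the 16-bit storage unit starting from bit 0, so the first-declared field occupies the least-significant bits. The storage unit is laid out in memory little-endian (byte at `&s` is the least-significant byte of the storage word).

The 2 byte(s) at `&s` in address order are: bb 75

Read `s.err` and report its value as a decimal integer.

[0]=0xbb [1]=0x75 (little-endian) → word 0x75bb
state [0+:2] = (word>>0) & 0x3 = 3
lvl [2+:2] = (word>>2) & 0x3 = 2
err [4+:5] = (word>>4) & 0x1f = 27  ←
slot [9+:5] = (word>>9) & 0x1f = 26
tag [14+:2] = (word>>14) & 0x3 = 1

27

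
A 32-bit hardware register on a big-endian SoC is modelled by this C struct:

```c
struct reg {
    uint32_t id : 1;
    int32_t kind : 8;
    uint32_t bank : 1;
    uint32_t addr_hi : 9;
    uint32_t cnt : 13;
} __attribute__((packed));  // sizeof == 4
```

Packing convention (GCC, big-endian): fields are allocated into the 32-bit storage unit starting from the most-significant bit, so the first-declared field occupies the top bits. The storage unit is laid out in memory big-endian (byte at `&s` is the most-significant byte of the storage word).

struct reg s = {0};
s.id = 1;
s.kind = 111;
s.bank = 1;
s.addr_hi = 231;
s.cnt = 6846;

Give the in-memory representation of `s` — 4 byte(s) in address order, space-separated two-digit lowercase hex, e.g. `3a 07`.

[31+:1] id=1 & 0x1 = 0x1; word=0x80000000
[23+:8] kind=111 & 0xff = 0x6f; word=0xb7800000
[22+:1] bank=1 & 0x1 = 0x1; word=0xb7c00000
[13+:9] addr_hi=231 & 0x1ff = 0xe7; word=0xb7dce000
[0+:13] cnt=6846 & 0x1fff = 0x1abe; word=0xb7dcfabe
word = 0xb7dcfabe → big-endian bytes:
  [0]=0xb7  [1]=0xdc  [2]=0xfa  [3]=0xbe

b7 dc fa be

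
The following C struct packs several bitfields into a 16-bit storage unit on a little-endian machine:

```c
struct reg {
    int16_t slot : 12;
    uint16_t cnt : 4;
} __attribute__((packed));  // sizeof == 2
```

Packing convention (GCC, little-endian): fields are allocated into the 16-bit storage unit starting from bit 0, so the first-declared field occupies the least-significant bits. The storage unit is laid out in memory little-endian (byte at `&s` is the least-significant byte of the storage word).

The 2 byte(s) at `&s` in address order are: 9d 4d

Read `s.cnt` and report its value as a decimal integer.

[0]=0x9d [1]=0x4d (little-endian) → word 0x4d9d
slot [0+:12] = (word>>0) & 0xfff = 3485
cnt [12+:4] = (word>>12) & 0xf = 4  ←

4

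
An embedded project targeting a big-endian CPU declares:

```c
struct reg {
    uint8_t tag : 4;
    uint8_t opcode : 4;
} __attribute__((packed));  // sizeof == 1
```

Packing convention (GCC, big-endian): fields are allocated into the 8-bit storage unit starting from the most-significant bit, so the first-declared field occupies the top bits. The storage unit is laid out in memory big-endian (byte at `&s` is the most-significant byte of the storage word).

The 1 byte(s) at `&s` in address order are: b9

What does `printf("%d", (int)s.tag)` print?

11

[0]=0xb9 (big-endian) → word 0xb9
tag:4 @ bit 4 → (0xb9>>4)&0xf = 0xb  ←
opcode:4 @ bit 0 → (0xb9>>0)&0xf = 0x9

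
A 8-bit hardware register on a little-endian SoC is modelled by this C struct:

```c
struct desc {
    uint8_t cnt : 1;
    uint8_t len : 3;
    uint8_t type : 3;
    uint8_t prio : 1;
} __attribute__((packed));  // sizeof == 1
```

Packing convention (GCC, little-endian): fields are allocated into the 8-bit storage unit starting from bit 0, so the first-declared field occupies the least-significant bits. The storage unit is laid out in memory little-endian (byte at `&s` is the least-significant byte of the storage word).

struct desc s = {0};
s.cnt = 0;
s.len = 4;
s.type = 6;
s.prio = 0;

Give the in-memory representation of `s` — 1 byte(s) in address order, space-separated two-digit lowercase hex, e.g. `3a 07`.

68

cnt:1 = 0 → 0x0 << 0 → word 0x00
len:3 = 4 → 0x4 << 1 → word 0x08
type:3 = 6 → 0x6 << 4 → word 0x68
prio:1 = 0 → 0x0 << 7 → word 0x68
word = 0x68 → little-endian bytes:
  [0]=0x68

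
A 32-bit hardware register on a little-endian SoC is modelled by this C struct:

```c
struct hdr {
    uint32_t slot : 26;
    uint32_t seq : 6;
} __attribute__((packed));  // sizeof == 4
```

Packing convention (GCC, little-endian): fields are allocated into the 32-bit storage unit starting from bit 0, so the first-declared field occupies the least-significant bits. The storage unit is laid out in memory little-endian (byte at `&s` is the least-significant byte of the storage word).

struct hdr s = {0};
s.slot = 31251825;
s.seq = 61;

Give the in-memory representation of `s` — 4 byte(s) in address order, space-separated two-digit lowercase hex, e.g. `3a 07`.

71 dd dc f5

slot (26b) val=31251825 bits=0x1dcdd71 at bit 0: 0x01dcdd71
seq (6b) val=61 bits=0x3d at bit 26: 0xf5dcdd71
word = 0xf5dcdd71 → little-endian bytes:
  [0]=0x71  [1]=0xdd  [2]=0xdc  [3]=0xf5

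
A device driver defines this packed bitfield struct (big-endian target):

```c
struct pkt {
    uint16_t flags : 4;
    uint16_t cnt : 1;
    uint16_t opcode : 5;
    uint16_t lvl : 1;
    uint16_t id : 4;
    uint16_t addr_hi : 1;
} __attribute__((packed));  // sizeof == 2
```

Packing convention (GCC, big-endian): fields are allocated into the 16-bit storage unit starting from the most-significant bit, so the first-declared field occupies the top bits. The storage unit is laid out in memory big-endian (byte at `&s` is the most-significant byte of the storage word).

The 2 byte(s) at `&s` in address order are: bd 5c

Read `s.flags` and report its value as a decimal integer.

[0]=0xbd [1]=0x5c (big-endian) → word 0xbd5c
flags:4 @ bit 12 → (0xbd5c>>12)&0xf = 0xb  ←
cnt:1 @ bit 11 → (0xbd5c>>11)&0x1 = 0x1
opcode:5 @ bit 6 → (0xbd5c>>6)&0x1f = 0x15
lvl:1 @ bit 5 → (0xbd5c>>5)&0x1 = 0x0
id:4 @ bit 1 → (0xbd5c>>1)&0xf = 0xe
addr_hi:1 @ bit 0 → (0xbd5c>>0)&0x1 = 0x0

11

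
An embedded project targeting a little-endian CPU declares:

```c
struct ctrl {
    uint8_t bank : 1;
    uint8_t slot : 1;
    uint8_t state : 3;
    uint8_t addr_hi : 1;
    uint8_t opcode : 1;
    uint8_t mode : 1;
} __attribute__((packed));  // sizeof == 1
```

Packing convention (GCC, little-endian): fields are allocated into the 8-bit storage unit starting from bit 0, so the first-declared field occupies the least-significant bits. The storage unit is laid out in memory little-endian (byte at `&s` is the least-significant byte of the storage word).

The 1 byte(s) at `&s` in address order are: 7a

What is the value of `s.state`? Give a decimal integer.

6

[0]=0x7a (little-endian) → word 0x7a
bank:1 @ bit 0 → (0x7a>>0)&0x1 = 0x0
slot:1 @ bit 1 → (0x7a>>1)&0x1 = 0x1
state:3 @ bit 2 → (0x7a>>2)&0x7 = 0x6  ←
addr_hi:1 @ bit 5 → (0x7a>>5)&0x1 = 0x1
opcode:1 @ bit 6 → (0x7a>>6)&0x1 = 0x1
mode:1 @ bit 7 → (0x7a>>7)&0x1 = 0x0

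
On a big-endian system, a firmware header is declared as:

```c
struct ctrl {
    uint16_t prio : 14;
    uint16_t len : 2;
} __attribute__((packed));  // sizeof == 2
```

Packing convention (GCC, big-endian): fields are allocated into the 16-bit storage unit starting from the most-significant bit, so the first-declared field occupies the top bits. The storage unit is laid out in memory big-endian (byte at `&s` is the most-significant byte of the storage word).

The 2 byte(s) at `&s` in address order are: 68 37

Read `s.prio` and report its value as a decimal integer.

[0]=0x68 [1]=0x37 (big-endian) → word 0x6837
prio [2+:14] = (word>>2) & 0x3fff = 6669  ←
len [0+:2] = (word>>0) & 0x3 = 3

6669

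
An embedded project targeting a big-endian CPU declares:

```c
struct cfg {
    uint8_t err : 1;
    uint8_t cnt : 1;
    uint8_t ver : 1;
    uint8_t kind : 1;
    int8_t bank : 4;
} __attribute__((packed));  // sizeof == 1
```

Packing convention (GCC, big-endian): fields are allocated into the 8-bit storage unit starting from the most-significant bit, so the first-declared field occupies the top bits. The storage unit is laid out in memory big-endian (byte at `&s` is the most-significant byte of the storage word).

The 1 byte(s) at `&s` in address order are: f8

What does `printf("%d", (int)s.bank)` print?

[0]=0xf8 (big-endian) → word 0xf8
err:1 @ bit 7 → (0xf8>>7)&0x1 = 0x1
cnt:1 @ bit 6 → (0xf8>>6)&0x1 = 0x1
ver:1 @ bit 5 → (0xf8>>5)&0x1 = 0x1
kind:1 @ bit 4 → (0xf8>>4)&0x1 = 0x1
bank:4 @ bit 0 → (0xf8>>0)&0xf = 0x8  ←
bank signed 4b, MSB=1: 8 - 16 = -8

-8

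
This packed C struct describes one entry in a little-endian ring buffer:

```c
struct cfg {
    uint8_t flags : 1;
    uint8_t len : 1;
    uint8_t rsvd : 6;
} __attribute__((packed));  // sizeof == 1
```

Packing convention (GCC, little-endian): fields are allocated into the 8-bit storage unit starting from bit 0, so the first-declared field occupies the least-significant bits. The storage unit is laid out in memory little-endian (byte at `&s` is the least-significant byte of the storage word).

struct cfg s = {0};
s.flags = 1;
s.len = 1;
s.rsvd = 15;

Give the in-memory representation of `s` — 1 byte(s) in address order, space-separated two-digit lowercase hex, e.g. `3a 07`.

3f

flags (1b) val=1 bits=0x1 at bit 0: 0x01
len (1b) val=1 bits=0x1 at bit 1: 0x03
rsvd (6b) val=15 bits=0xf at bit 2: 0x3f
word = 0x3f → little-endian bytes:
  [0]=0x3f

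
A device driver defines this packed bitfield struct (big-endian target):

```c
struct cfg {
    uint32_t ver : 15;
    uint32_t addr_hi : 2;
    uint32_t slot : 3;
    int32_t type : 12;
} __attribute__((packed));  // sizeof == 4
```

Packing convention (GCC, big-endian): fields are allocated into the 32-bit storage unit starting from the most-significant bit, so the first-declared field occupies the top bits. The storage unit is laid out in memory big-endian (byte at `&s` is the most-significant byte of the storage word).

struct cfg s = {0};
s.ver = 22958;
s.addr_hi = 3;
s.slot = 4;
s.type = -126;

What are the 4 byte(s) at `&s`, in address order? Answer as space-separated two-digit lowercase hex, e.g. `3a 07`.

b3 5d cf 82

[17+:15] ver=22958 & 0x7fff = 0x59ae; word=0xb35c0000
[15+:2] addr_hi=3 & 0x3 = 0x3; word=0xb35d8000
[12+:3] slot=4 & 0x7 = 0x4; word=0xb35dc000
[0+:12] type=-126 & 0xfff = 0xf82; word=0xb35dcf82
word = 0xb35dcf82 → big-endian bytes:
  [0]=0xb3  [1]=0x5d  [2]=0xcf  [3]=0x82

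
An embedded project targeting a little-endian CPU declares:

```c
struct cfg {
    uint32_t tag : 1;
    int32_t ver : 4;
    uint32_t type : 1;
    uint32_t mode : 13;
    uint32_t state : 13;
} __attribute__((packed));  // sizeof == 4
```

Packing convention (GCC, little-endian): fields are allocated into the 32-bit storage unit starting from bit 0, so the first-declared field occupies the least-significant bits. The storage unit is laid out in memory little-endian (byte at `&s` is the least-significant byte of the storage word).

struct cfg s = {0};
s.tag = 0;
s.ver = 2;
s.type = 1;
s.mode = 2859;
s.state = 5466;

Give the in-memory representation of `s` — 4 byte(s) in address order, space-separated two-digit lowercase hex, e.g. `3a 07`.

e4 ca d2 aa

[0+:1] tag=0 & 0x1 = 0x0; word=0x00000000
[1+:4] ver=2 & 0xf = 0x2; word=0x00000004
[5+:1] type=1 & 0x1 = 0x1; word=0x00000024
[6+:13] mode=2859 & 0x1fff = 0xb2b; word=0x0002cae4
[19+:13] state=5466 & 0x1fff = 0x155a; word=0xaad2cae4
word = 0xaad2cae4 → little-endian bytes:
  [0]=0xe4  [1]=0xca  [2]=0xd2  [3]=0xaa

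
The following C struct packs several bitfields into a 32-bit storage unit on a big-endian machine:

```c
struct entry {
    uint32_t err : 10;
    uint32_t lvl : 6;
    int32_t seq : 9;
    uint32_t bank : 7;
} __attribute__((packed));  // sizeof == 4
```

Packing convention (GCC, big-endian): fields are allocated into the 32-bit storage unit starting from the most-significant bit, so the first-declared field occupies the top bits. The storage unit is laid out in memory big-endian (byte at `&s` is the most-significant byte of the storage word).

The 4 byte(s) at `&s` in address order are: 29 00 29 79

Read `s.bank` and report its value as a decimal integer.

[0]=0x29 [1]=0x00 [2]=0x29 [3]=0x79 (big-endian) → word 0x29002979
err [22+:10] = (word>>22) & 0x3ff = 164
lvl [16+:6] = (word>>16) & 0x3f = 0
seq [7+:9] = (word>>7) & 0x1ff = 82
bank [0+:7] = (word>>0) & 0x7f = 121  ←

121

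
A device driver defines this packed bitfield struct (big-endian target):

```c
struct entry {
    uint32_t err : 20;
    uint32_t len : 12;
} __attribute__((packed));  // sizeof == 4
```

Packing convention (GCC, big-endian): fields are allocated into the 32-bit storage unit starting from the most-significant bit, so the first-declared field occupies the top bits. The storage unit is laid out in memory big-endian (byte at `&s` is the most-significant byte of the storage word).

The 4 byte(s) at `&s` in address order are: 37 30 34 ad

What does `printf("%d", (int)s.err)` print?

226051

[0]=0x37 [1]=0x30 [2]=0x34 [3]=0xad (big-endian) → word 0x373034ad
err:20 @ bit 12 → (0x373034ad>>12)&0xfffff = 0x37303  ←
len:12 @ bit 0 → (0x373034ad>>0)&0xfff = 0x4ad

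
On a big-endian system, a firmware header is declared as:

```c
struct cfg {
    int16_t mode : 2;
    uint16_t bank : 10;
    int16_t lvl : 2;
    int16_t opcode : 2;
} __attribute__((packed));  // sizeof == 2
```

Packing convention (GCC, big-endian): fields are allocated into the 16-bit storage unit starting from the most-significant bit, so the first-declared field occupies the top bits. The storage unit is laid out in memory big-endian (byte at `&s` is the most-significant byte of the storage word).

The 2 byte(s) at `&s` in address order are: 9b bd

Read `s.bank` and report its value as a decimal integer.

443

[0]=0x9b [1]=0xbd (big-endian) → word 0x9bbd
mode:2 @ bit 14 → (0x9bbd>>14)&0x3 = 0x2
bank:10 @ bit 4 → (0x9bbd>>4)&0x3ff = 0x1bb  ←
lvl:2 @ bit 2 → (0x9bbd>>2)&0x3 = 0x3
opcode:2 @ bit 0 → (0x9bbd>>0)&0x3 = 0x1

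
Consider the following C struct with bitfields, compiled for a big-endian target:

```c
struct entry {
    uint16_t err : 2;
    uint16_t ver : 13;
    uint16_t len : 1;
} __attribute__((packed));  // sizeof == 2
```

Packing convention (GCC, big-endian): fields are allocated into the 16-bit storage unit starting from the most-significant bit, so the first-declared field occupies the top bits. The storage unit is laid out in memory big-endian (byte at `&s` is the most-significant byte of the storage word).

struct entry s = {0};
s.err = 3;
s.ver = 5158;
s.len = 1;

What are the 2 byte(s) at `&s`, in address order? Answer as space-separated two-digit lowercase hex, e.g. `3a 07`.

[14+:2] err=3 & 0x3 = 0x3; word=0xc000
[1+:13] ver=5158 & 0x1fff = 0x1426; word=0xe84c
[0+:1] len=1 & 0x1 = 0x1; word=0xe84d
word = 0xe84d → big-endian bytes:
  [0]=0xe8  [1]=0x4d

e8 4d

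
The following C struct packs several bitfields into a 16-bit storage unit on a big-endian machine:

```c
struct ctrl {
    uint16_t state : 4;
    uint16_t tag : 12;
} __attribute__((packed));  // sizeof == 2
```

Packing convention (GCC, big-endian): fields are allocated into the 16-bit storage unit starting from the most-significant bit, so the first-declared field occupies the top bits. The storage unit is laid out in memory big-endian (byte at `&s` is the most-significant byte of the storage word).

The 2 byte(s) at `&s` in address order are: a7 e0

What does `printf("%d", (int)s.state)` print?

10

[0]=0xa7 [1]=0xe0 (big-endian) → word 0xa7e0
state [12+:4] = (word>>12) & 0xf = 10  ←
tag [0+:12] = (word>>0) & 0xfff = 2016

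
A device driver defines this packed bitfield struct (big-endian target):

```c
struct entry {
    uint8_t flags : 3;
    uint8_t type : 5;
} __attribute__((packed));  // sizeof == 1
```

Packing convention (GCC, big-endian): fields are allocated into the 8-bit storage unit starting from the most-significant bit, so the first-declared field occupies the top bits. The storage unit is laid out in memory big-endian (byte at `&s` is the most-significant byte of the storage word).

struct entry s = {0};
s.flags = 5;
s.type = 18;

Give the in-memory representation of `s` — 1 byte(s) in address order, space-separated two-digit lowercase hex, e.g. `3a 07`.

flags:3 = 5 → 0x5 << 5 → word 0xa0
type:5 = 18 → 0x12 << 0 → word 0xb2
word = 0xb2 → big-endian bytes:
  [0]=0xb2

b2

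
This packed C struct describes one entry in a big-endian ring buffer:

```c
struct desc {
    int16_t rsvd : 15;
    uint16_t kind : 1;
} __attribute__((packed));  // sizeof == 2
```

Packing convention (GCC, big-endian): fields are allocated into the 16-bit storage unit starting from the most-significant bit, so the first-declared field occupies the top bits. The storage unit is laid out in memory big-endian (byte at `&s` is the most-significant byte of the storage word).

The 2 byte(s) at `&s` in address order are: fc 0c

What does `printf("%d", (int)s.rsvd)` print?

[0]=0xfc [1]=0x0c (big-endian) → word 0xfc0c
rsvd [1+:15] = (word>>1) & 0x7fff = 32262  ←
kind [0+:1] = (word>>0) & 0x1 = 0
rsvd signed 15b, MSB=1: 32262 - 32768 = -506

-506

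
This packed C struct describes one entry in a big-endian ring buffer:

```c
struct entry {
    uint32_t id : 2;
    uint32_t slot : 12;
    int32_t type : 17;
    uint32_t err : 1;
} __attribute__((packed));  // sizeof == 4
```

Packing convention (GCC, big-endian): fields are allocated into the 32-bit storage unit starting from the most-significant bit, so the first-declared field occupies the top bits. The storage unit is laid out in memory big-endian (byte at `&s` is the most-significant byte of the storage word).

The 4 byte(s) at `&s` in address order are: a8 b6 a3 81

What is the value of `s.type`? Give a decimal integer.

-44608

[0]=0xa8 [1]=0xb6 [2]=0xa3 [3]=0x81 (big-endian) → word 0xa8b6a381
id:2 @ bit 30 → (0xa8b6a381>>30)&0x3 = 0x2
slot:12 @ bit 18 → (0xa8b6a381>>18)&0xfff = 0xa2d
type:17 @ bit 1 → (0xa8b6a381>>1)&0x1ffff = 0x151c0  ←
err:1 @ bit 0 → (0xa8b6a381>>0)&0x1 = 0x1
type signed 17b, MSB=1: 86464 - 131072 = -44608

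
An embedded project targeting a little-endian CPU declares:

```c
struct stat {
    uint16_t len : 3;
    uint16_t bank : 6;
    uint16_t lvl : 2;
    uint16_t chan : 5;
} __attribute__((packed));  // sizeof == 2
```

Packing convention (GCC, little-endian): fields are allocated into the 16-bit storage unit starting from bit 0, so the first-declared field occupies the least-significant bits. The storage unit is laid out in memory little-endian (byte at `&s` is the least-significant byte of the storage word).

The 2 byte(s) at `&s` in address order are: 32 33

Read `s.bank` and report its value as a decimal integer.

[0]=0x32 [1]=0x33 (little-endian) → word 0x3332
len:3 @ bit 0 → (0x3332>>0)&0x7 = 0x2
bank:6 @ bit 3 → (0x3332>>3)&0x3f = 0x26  ←
lvl:2 @ bit 9 → (0x3332>>9)&0x3 = 0x1
chan:5 @ bit 11 → (0x3332>>11)&0x1f = 0x6

38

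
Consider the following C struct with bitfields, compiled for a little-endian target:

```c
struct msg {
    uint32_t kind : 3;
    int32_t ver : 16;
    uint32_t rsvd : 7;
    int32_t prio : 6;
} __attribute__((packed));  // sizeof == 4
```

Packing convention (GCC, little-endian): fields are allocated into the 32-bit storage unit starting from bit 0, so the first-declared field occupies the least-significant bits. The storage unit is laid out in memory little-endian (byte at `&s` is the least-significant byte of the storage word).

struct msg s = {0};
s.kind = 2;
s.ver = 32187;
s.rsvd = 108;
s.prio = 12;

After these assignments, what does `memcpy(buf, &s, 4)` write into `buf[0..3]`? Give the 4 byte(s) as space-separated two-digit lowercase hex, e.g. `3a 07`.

da ed 63 33

[0+:3] kind=2 & 0x7 = 0x2; word=0x00000002
[3+:16] ver=32187 & 0xffff = 0x7dbb; word=0x0003edda
[19+:7] rsvd=108 & 0x7f = 0x6c; word=0x0363edda
[26+:6] prio=12 & 0x3f = 0xc; word=0x3363edda
word = 0x3363edda → little-endian bytes:
  [0]=0xda  [1]=0xed  [2]=0x63  [3]=0x33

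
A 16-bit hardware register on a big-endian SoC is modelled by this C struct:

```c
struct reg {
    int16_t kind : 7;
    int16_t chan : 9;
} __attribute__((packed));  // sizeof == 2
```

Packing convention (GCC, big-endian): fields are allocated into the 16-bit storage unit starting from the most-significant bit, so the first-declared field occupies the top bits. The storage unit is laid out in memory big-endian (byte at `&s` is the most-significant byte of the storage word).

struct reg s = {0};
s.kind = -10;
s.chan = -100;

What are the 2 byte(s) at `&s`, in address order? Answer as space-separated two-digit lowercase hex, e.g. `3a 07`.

ed 9c

kind:7 = -10 → 0x76 << 9 → word 0xec00
chan:9 = -100 → 0x19c << 0 → word 0xed9c
word = 0xed9c → big-endian bytes:
  [0]=0xed  [1]=0x9c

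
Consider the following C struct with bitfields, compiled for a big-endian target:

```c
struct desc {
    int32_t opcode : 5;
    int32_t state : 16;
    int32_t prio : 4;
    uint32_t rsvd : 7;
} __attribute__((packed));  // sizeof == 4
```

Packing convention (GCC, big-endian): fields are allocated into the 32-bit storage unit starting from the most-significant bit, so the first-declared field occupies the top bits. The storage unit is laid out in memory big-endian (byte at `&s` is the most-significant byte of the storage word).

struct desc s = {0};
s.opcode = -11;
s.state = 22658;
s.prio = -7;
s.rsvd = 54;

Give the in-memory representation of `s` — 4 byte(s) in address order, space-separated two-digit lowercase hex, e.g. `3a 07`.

[27+:5] opcode=-11 & 0x1f = 0x15; word=0xa8000000
[11+:16] state=22658 & 0xffff = 0x5882; word=0xaac41000
[7+:4] prio=-7 & 0xf = 0x9; word=0xaac41480
[0+:7] rsvd=54 & 0x7f = 0x36; word=0xaac414b6
word = 0xaac414b6 → big-endian bytes:
  [0]=0xaa  [1]=0xc4  [2]=0x14  [3]=0xb6

aa c4 14 b6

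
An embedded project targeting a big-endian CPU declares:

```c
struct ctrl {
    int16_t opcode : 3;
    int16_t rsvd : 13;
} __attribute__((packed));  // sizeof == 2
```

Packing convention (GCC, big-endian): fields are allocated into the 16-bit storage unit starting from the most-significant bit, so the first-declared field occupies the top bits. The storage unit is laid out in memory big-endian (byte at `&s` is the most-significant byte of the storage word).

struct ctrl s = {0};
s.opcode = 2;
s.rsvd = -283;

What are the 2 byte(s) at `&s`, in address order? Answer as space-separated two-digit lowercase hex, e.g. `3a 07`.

5e e5

[13+:3] opcode=2 & 0x7 = 0x2; word=0x4000
[0+:13] rsvd=-283 & 0x1fff = 0x1ee5; word=0x5ee5
word = 0x5ee5 → big-endian bytes:
  [0]=0x5e  [1]=0xe5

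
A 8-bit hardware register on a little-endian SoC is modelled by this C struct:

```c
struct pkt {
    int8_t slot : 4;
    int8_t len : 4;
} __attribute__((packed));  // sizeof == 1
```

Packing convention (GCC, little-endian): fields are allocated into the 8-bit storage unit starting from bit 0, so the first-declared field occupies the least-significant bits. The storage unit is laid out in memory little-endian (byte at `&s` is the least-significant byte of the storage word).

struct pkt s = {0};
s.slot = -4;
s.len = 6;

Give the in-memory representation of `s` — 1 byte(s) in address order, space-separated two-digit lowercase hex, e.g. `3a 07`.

6c

slot:4 = -4 → 0xc << 0 → word 0x0c
len:4 = 6 → 0x6 << 4 → word 0x6c
word = 0x6c → little-endian bytes:
  [0]=0x6c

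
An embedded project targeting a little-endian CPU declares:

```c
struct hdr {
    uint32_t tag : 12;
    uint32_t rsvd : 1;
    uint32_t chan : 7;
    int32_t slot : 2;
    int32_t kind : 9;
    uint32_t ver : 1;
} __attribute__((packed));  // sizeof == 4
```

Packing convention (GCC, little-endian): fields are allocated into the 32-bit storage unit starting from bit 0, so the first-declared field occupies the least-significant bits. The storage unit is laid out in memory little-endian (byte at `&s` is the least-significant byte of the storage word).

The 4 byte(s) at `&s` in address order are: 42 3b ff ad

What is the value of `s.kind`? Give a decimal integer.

183

[0]=0x42 [1]=0x3b [2]=0xff [3]=0xad (little-endian) → word 0xadff3b42
tag:12 @ bit 0 → (0xadff3b42>>0)&0xfff = 0xb42
rsvd:1 @ bit 12 → (0xadff3b42>>12)&0x1 = 0x1
chan:7 @ bit 13 → (0xadff3b42>>13)&0x7f = 0x79
slot:2 @ bit 20 → (0xadff3b42>>20)&0x3 = 0x3
kind:9 @ bit 22 → (0xadff3b42>>22)&0x1ff = 0xb7  ←
ver:1 @ bit 31 → (0xadff3b42>>31)&0x1 = 0x1
kind signed 9b, MSB=0: value = 183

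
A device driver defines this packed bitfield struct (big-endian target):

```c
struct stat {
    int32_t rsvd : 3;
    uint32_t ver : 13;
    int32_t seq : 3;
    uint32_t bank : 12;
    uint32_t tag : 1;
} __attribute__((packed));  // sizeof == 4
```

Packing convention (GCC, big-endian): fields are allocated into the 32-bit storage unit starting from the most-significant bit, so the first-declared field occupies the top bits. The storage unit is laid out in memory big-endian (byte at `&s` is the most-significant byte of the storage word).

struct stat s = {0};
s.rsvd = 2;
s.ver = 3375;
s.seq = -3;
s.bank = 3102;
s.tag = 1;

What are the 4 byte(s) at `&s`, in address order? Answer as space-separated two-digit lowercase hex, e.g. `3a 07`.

rsvd:3 = 2 → 0x2 << 29 → word 0x40000000
ver:13 = 3375 → 0xd2f << 16 → word 0x4d2f0000
seq:3 = -3 → 0x5 << 13 → word 0x4d2fa000
bank:12 = 3102 → 0xc1e << 1 → word 0x4d2fb83c
tag:1 = 1 → 0x1 << 0 → word 0x4d2fb83d
word = 0x4d2fb83d → big-endian bytes:
  [0]=0x4d  [1]=0x2f  [2]=0xb8  [3]=0x3d

4d 2f b8 3d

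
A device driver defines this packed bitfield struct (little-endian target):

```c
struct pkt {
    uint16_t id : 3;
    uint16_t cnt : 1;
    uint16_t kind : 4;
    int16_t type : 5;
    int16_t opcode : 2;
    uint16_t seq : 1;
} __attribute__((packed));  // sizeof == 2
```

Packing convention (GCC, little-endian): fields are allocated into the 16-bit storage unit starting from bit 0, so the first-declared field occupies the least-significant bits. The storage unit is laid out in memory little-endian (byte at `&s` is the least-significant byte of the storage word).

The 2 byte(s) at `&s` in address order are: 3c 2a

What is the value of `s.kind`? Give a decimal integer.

[0]=0x3c [1]=0x2a (little-endian) → word 0x2a3c
id:3 @ bit 0 → (0x2a3c>>0)&0x7 = 0x4
cnt:1 @ bit 3 → (0x2a3c>>3)&0x1 = 0x1
kind:4 @ bit 4 → (0x2a3c>>4)&0xf = 0x3  ←
type:5 @ bit 8 → (0x2a3c>>8)&0x1f = 0xa
opcode:2 @ bit 13 → (0x2a3c>>13)&0x3 = 0x1
seq:1 @ bit 15 → (0x2a3c>>15)&0x1 = 0x0

3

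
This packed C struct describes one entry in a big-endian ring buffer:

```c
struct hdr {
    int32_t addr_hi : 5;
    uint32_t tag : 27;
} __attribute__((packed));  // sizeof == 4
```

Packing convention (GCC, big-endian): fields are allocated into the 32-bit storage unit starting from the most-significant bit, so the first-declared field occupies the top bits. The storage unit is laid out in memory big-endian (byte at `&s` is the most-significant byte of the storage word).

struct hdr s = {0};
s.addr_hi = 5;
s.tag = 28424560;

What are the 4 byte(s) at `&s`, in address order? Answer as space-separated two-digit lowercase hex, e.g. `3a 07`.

29 b1 b9 70

addr_hi:5 = 5 → 0x5 << 27 → word 0x28000000
tag:27 = 28424560 → 0x1b1b970 << 0 → word 0x29b1b970
word = 0x29b1b970 → big-endian bytes:
  [0]=0x29  [1]=0xb1  [2]=0xb9  [3]=0x70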